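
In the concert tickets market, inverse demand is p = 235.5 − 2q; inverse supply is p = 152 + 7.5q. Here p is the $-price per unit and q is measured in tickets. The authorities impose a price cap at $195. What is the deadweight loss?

$44.36

Competitive equilibrium: 235.5 − 2q = 152 + 7.5q → q* = 8.78947, p* = 217.92105.
At the ceiling p = 195, quantity supplied = (195 − 152)/7.5 = 5.73333.
Willingness to pay at q' = 5.73333: 235.5 − 2·5.73333 = 224.03334.
Δq = 8.78947 − 5.73333 = 3.05614; wedge = 224.03334 − 195 = 29.03334.
The triangle = ½ × 3.05614 × 29.03334 = $44.36.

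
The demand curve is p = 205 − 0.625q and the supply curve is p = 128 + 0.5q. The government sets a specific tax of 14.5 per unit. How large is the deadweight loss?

93.44

Competitive equilibrium: 205 − 0.625q = 128 + 0.5q → q* = 68.4444, p* = 162.2222.
With the tax, the buyer price exceeds the seller price by 14.5: (205 − 0.625q) − (128 + 0.5q) = 14.5 → q' = 55.5556.
Δq = 68.4444 − 55.5556 = 12.8888; the wedge equals the tax, 14.5.
DWL = ½ × 12.8888 × 14.5 = 93.44.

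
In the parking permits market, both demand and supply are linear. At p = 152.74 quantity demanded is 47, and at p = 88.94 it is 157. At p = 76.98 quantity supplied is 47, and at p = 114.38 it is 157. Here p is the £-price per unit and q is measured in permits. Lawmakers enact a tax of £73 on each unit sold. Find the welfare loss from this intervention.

£2896.20

Demand slope = (88.94 − 152.74)/(157 − 47) = −0.58, so p = 180 − 0.58q.
Supply slope = (114.38 − 76.98)/(157 − 47) = 0.34, so p = 61 + 0.34q.
Competitive equilibrium: 180 − 0.58q = 61 + 0.34q → q* = 129.34783, p* = 104.97826.
With the tax, the buyer price exceeds the seller price by 73: (180 − 0.58q) − (61 + 0.34q) = 73 → q' = 50.
Δq = 129.34783 − 50 = 79.34783; the wedge equals the tax, 73.
Welfare loss = ½ × 79.34783 × 73 = £2896.20.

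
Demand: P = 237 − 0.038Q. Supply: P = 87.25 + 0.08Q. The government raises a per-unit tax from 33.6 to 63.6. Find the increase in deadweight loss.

Competitive equilibrium: 237 − 0.038Q = 87.25 + 0.08Q → Q* = 1269.0678, P* = 188.7754.
For a per-unit tax t: ΔQ = t/0.118, so DWL = ½·t·(t/0.118) = t²/0.236.
At t = 33.6: DWL = 4783.729. At t = 63.6: DWL = 17139.661.
Increase = 17139.661 − 4783.729 = 12355.93.

12355.93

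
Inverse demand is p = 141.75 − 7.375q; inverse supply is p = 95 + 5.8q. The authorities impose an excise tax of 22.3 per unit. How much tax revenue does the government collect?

41.38

Competitive equilibrium: 141.75 − 7.375q = 95 + 5.8q → q* = 3.5484, p* = 115.5806.
With the tax, the buyer price exceeds the seller price by 22.3: (141.75 − 7.375q) − (95 + 5.8q) = 22.3 → q' = 1.8558.
Tax revenue = 22.3 × 1.8558 = 41.38.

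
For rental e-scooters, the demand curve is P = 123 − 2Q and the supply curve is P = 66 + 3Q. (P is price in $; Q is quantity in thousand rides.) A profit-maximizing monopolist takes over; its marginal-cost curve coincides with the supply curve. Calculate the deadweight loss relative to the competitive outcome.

Competitive equilibrium: 123 − 2Q = 66 + 3Q → Q* = 11.4, P* = 100.2.
Marginal revenue: MR = 123 − 4Q. Set MR = MC: 123 − 4Q = 66 + 3Q → Q_m = 8.1429.
Price P_m = 123 − 2·8.1429 = 106.7142; MC(Q_m) = 66 + 3·8.1429 = 90.4287.
Competitive Q* = 11.4, so ΔQ = 3.2571; wedge = 106.7142 − 90.4287 = 16.2855.
Deadweight loss = ½ × 3.2571 × 16.2855 = $26.52 thousand.

$26.52 thousand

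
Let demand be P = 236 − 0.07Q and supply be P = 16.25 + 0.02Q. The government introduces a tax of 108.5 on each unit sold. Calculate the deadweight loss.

Competitive equilibrium: 236 − 0.07Q = 16.25 + 0.02Q → Q* = 2441.6667, P* = 65.0833.
With the tax, the buyer price exceeds the seller price by 108.5: (236 − 0.07Q) − (16.25 + 0.02Q) = 108.5 → Q' = 1236.1111.
ΔQ = 2441.6667 − 1236.1111 = 1205.5556; the wedge equals the tax, 108.5.
The triangle = ½ × 1205.5556 × 108.5 = 65401.39.

65401.39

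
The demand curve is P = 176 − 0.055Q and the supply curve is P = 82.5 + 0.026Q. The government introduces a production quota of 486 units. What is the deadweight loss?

Competitive equilibrium: 176 − 0.055Q = 82.5 + 0.026Q → Q* = 1154.321, P* = 112.5123.
At Q = 486: demand price = 176 − 0.055·486 = 149.27; supply price = 82.5 + 0.026·486 = 95.136.
ΔQ = 1154.321 − 486 = 668.321; wedge = 149.27 − 95.136 = 54.134.
The triangle = ½ × 668.321 × 54.134 = 18089.44.

18089.44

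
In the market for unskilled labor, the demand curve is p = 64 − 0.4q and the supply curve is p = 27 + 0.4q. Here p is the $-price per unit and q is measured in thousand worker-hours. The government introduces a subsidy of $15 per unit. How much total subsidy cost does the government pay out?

Competitive equilibrium: 64 − 0.4q = 27 + 0.4q → q* = 46.25, p* = 45.5.
The subsidy lowers effective supply by 15: p = 12 + 0.4q.
New quantity: 64 − 0.4q = 12 + 0.4q → q' = 65.
Total subsidy cost = 15 × 65 = $975 thousand.

$975 thousand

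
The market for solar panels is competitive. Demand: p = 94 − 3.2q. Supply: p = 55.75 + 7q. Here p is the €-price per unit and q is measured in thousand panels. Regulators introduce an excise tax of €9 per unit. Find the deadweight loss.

Competitive equilibrium: 94 − 3.2q = 55.75 + 7q → q* = 3.75, p* = 82.
With the tax, the buyer price exceeds the seller price by 9: (94 − 3.2q) − (55.75 + 7q) = 9 → q' = 2.8676.
Δq = 3.75 − 2.8676 = 0.8824; the wedge equals the tax, 9.
Welfare loss = ½ × 0.8824 × 9 = €3.97 thousand.

€3.97 thousand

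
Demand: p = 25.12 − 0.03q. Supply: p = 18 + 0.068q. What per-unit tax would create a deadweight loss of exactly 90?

Competitive equilibrium: 25.12 − 0.03q = 18 + 0.068q → q* = 72.6531, p* = 22.9404.
A tax t gives Δq = t/0.098 and wedge t, so DWL = t²/0.196.
t²/0.196 = 90 → t² = 17.64 → t = 4.2.

4.2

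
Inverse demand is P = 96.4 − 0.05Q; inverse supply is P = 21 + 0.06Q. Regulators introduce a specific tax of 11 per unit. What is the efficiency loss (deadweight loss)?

Competitive equilibrium: 96.4 − 0.05Q = 21 + 0.06Q → Q* = 685.4545, P* = 62.1273.
With the tax, the buyer price exceeds the seller price by 11: (96.4 − 0.05Q) − (21 + 0.06Q) = 11 → Q' = 585.4545.
ΔQ = 685.4545 − 585.4545 = 100; the wedge equals the tax, 11.
DWL = ½ × 100 × 11 = 550.

550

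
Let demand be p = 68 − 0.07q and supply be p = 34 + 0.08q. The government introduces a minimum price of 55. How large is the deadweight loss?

Competitive equilibrium: 68 − 0.07q = 34 + 0.08q → q* = 226.6667, p* = 52.1333.
At the floor p = 55, quantity demanded = (68 − 55)/0.07 = 185.7143.
Sellers' marginal cost at q' = 185.7143: 34 + 0.08·185.7143 = 48.8571.
Δq = 226.6667 − 185.7143 = 40.9524; wedge = 55 − 48.8571 = 6.1429.
Deadweight loss = ½ × 40.9524 × 6.1429 = 125.78.

125.78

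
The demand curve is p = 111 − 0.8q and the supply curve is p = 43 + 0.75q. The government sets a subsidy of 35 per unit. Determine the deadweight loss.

Competitive equilibrium: 111 − 0.8q = 43 + 0.75q → q* = 43.871, p* = 75.9032.
The subsidy lowers effective supply by 35: p = 8 + 0.75q.
New quantity: 111 − 0.8q = 8 + 0.75q → q' = 66.4516.
Overproduction Δq = 66.4516 − 43.871 = 22.5806; wedge = subsidy = 35.
The triangle = ½ × 22.5806 × 35 = 395.16.

395.16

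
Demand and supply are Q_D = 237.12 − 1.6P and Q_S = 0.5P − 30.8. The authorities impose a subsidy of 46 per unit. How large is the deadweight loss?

In inverse form: demand P = 148.2 − 0.625Q, supply P = 61.6 + 2Q.
Competitive equilibrium: 148.2 − 0.625Q = 61.6 + 2Q → Q* = 32.9905, P* = 127.581.
The subsidy lowers effective supply by 46: P = 15.6 + 2Q.
New quantity: 148.2 − 0.625Q = 15.6 + 2Q → Q' = 50.5143.
Overproduction ΔQ = 50.5143 − 32.9905 = 17.5238; wedge = subsidy = 46.
DWL = ½ × 17.5238 × 46 = 403.05.

403.05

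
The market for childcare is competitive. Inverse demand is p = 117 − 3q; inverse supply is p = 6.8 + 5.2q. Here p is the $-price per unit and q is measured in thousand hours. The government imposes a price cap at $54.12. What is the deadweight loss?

Competitive equilibrium: 117 − 3q = 6.8 + 5.2q → q* = 13.439, p* = 76.6829.
At the ceiling p = 54.12, quantity supplied = (54.12 − 6.8)/5.2 = 9.1.
Willingness to pay at q' = 9.1: 117 − 3·9.1 = 89.7.
Δq = 13.439 − 9.1 = 4.339; wedge = 89.7 − 54.12 = 35.58.
Welfare loss = ½ × 4.339 × 35.58 = $77.19 thousand.

$77.19 thousand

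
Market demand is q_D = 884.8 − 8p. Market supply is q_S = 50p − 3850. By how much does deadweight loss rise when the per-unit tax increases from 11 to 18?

700

In inverse form: demand p = 110.6 − 0.125q, supply p = 77 + 0.02q.
Competitive equilibrium: 110.6 − 0.125q = 77 + 0.02q → q* = 231.7241, p* = 81.6345.
For a per-unit tax t: Δq = t/0.145, so DWL = ½·t·(t/0.145) = t²/0.29.
At t = 11: DWL = 417.241. At t = 18: DWL = 1117.241.
Increase = 1117.241 − 417.241 = 700.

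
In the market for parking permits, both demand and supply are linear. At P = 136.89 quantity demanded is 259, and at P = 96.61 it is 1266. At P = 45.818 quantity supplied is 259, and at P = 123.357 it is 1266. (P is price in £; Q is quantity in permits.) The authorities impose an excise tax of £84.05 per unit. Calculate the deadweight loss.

Demand slope = (96.61 − 136.89)/(1266 − 259) = −0.04, so P = 147.25 − 0.04Q.
Supply slope = (123.357 − 45.818)/(1266 − 259) = 0.077, so P = 25.875 + 0.077Q.
Competitive equilibrium: 147.25 − 0.04Q = 25.875 + 0.077Q → Q* = 1037.39316, P* = 105.75427.
With the tax, the buyer price exceeds the seller price by 84.05: (147.25 − 0.04Q) − (25.875 + 0.077Q) = 84.05 → Q' = 319.01709.
ΔQ = 1037.39316 − 319.01709 = 718.37607; the wedge equals the tax, 84.05.
The triangle = ½ × 718.37607 × 84.05 = £30189.75.

£30189.75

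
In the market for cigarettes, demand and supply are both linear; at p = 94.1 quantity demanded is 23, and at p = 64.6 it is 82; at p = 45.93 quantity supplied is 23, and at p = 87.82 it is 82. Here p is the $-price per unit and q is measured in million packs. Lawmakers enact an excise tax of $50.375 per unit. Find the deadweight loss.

Demand slope = (64.6 − 94.1)/(82 − 23) = −0.5, so p = 105.6 − 0.5q.
Supply slope = (87.82 − 45.93)/(82 − 23) = 0.71, so p = 29.6 + 0.71q.
Competitive equilibrium: 105.6 − 0.5q = 29.6 + 0.71q → q* = 62.8099, p* = 74.195.
With the tax, the buyer price exceeds the seller price by 50.375: (105.6 − 0.5q) − (29.6 + 0.71q) = 50.375 → q' = 21.1777.
Δq = 62.8099 − 21.1777 = 41.6322; the wedge equals the tax, 50.375.
The triangle = ½ × 41.6322 × 50.375 = $1048.61 million.

$1048.61 million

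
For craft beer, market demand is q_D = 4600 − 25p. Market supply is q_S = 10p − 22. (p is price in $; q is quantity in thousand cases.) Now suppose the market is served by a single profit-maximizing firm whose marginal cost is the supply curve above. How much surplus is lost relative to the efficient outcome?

$5829.14 thousand

In inverse form: demand p = 184 − 0.04q, supply p = 2.2 + 0.1q.
Competitive equilibrium: 184 − 0.04q = 2.2 + 0.1q → q* = 1298.5714, p* = 132.0571.
Marginal revenue: MR = 184 − 0.08q. Set MR = MC: 184 − 0.08q = 2.2 + 0.1q → q_m = 1010.
Price p_m = 184 − 0.04·1010 = 143.6; MC(q_m) = 2.2 + 0.1·1010 = 103.2.
Competitive q* = 1298.5714, so Δq = 288.5714; wedge = 143.6 − 103.2 = 40.4.
Welfare loss = ½ × 288.5714 × 40.4 = $5829.14 thousand.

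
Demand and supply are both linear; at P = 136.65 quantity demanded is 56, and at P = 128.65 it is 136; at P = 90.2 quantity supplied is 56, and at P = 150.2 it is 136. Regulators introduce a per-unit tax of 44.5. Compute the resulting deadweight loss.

Demand slope = (128.65 − 136.65)/(136 − 56) = −0.1, so P = 142.25 − 0.1Q.
Supply slope = (150.2 − 90.2)/(136 − 56) = 0.75, so P = 48.2 + 0.75Q.
Competitive equilibrium: 142.25 − 0.1Q = 48.2 + 0.75Q → Q* = 110.6471, P* = 131.1853.
With the tax, the buyer price exceeds the seller price by 44.5: (142.25 − 0.1Q) − (48.2 + 0.75Q) = 44.5 → Q' = 58.2941.
ΔQ = 110.6471 − 58.2941 = 52.353; the wedge equals the tax, 44.5.
DWL = ½ × 52.353 × 44.5 = 1164.85.

1164.85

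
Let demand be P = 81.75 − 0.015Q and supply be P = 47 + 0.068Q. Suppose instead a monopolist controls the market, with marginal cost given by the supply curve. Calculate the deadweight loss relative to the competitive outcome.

Competitive equilibrium: 81.75 − 0.015Q = 47 + 0.068Q → Q* = 418.6747, P* = 75.46988.
Marginal revenue: MR = 81.75 − 0.03Q. Set MR = MC: 81.75 − 0.03Q = 47 + 0.068Q → Q_m = 354.59184.
Price P_m = 81.75 − 0.015·354.59184 = 76.43112; MC(Q_m) = 47 + 0.068·354.59184 = 71.11225.
Competitive Q* = 418.6747, so ΔQ = 64.08286; wedge = 76.43112 − 71.11225 = 5.31887.
The triangle = ½ × 64.08286 × 5.31887 = 170.42.

170.42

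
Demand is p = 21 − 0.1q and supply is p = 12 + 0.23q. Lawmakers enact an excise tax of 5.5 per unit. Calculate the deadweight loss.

45.83

Competitive equilibrium: 21 − 0.1q = 12 + 0.23q → q* = 27.2727, p* = 18.2727.
With the tax, the buyer price exceeds the seller price by 5.5: (21 − 0.1q) − (12 + 0.23q) = 5.5 → q' = 10.6061.
Δq = 27.2727 − 10.6061 = 16.6666; the wedge equals the tax, 5.5.
Welfare loss = ½ × 16.6666 × 5.5 = 45.83.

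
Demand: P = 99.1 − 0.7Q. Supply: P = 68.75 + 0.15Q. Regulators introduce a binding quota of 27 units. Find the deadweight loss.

Competitive equilibrium: 99.1 − 0.7Q = 68.75 + 0.15Q → Q* = 35.7059, P* = 74.1059.
At Q = 27: demand price = 99.1 − 0.7·27 = 80.2; supply price = 68.75 + 0.15·27 = 72.8.
ΔQ = 35.7059 − 27 = 8.7059; wedge = 80.2 − 72.8 = 7.4.
Welfare loss = ½ × 8.7059 × 7.4 = 32.21.

32.21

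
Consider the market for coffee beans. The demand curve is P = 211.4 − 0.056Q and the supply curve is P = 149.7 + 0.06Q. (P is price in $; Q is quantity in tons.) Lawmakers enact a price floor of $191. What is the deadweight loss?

Competitive equilibrium: 211.4 − 0.056Q = 149.7 + 0.06Q → Q* = 531.8966, P* = 181.6138.
At the floor P = 191, quantity demanded = (211.4 − 191)/0.056 = 364.2857.
Sellers' marginal cost at Q' = 364.2857: 149.7 + 0.06·364.2857 = 171.5571.
ΔQ = 531.8966 − 364.2857 = 167.6109; wedge = 191 − 171.5571 = 19.4429.
The triangle = ½ × 167.6109 × 19.4429 = $1629.42.

$1629.42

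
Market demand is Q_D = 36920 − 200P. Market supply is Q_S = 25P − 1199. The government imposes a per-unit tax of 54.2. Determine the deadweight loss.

In inverse form: demand P = 184.6 − 0.005Q, supply P = 47.96 + 0.04Q.
Competitive equilibrium: 184.6 − 0.005Q = 47.96 + 0.04Q → Q* = 3036.4444, P* = 169.4178.
With the tax, the buyer price exceeds the seller price by 54.2: (184.6 − 0.005Q) − (47.96 + 0.04Q) = 54.2 → Q' = 1832.
ΔQ = 3036.4444 − 1832 = 1204.4444; the wedge equals the tax, 54.2.
Deadweight loss = ½ × 1204.4444 × 54.2 = 32640.44.

32640.44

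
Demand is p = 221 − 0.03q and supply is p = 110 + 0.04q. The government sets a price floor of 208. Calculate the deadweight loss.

Competitive equilibrium: 221 − 0.03q = 110 + 0.04q → q* = 1585.71429, p* = 173.42857.
At the floor p = 208, quantity demanded = (221 − 208)/0.03 = 433.33333.
Sellers' marginal cost at q' = 433.33333: 110 + 0.04·433.33333 = 127.33333.
Δq = 1585.71429 − 433.33333 = 1152.38096; wedge = 208 − 127.33333 = 80.66667.
Deadweight loss = ½ × 1152.38096 × 80.66667 = 46479.37.

46479.37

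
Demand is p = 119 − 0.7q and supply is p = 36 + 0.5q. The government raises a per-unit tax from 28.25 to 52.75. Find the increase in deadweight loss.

826.875

Competitive equilibrium: 119 − 0.7q = 36 + 0.5q → q* = 69.1667, p* = 70.5833.
For a per-unit tax t: Δq = t/1.2, so DWL = ½·t·(t/1.2) = t²/2.4.
At t = 28.25: DWL = 332.526. At t = 52.75: DWL = 1159.401.
Increase = 1159.401 − 332.526 = 826.875.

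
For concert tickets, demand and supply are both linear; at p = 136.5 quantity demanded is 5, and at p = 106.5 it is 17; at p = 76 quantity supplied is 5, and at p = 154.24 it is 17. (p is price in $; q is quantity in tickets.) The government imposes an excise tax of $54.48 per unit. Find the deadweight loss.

Demand slope = (106.5 − 136.5)/(17 − 5) = −2.5, so p = 149 − 2.5q.
Supply slope = (154.24 − 76)/(17 − 5) = 6.52, so p = 43.4 + 6.52q.
Competitive equilibrium: 149 − 2.5q = 43.4 + 6.52q → q* = 11.7073, p* = 119.7317.
With the tax, the buyer price exceeds the seller price by 54.48: (149 − 2.5q) − (43.4 + 6.52q) = 54.48 → q' = 5.6674.
Δq = 11.7073 − 5.6674 = 6.0399; the wedge equals the tax, 54.48.
DWL = ½ × 6.0399 × 54.48 = $164.53.

$164.53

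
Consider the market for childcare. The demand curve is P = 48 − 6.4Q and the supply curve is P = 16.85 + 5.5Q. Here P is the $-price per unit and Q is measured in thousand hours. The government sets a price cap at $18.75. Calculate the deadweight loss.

Competitive equilibrium: 48 − 6.4Q = 16.85 + 5.5Q → Q* = 2.6176, P* = 31.2471.
At the ceiling P = 18.75, quantity supplied = (18.75 − 16.85)/5.5 = 0.3455.
Willingness to pay at Q' = 0.3455: 48 − 6.4·0.3455 = 45.7888.
ΔQ = 2.6176 − 0.3455 = 2.2721; wedge = 45.7888 − 18.75 = 27.0388.
Deadweight loss = ½ × 2.2721 × 27.0388 = $30.72 thousand.

$30.72 thousand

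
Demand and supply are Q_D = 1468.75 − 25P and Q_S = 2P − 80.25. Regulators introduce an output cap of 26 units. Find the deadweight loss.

19.47

In inverse form: demand P = 58.75 − 0.04Q, supply P = 40.125 + 0.5Q.
Competitive equilibrium: 58.75 − 0.04Q = 40.125 + 0.5Q → Q* = 34.49074, P* = 57.37037.
At Q = 26: demand price = 58.75 − 0.04·26 = 57.71; supply price = 40.125 + 0.5·26 = 53.125.
ΔQ = 34.49074 − 26 = 8.49074; wedge = 57.71 − 53.125 = 4.585.
The triangle = ½ × 8.49074 × 4.585 = 19.47.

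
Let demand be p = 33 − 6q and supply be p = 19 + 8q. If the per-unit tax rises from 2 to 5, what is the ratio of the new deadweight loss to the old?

6.25

Competitive equilibrium: 33 − 6q = 19 + 8q → q* = 1, p* = 27.
For a per-unit tax t: Δq = t/14, so DWL = ½·t·(t/14) = t²/28.
At t = 2: DWL = 0.143. At t = 5: DWL = 0.893.
Ratio = (5/2)² = 6.25.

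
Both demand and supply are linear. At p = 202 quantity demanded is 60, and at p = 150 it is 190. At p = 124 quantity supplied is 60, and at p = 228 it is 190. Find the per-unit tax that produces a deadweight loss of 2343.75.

Demand slope = (150 − 202)/(190 − 60) = −0.4, so p = 226 − 0.4q.
Supply slope = (228 − 124)/(190 − 60) = 0.8, so p = 76 + 0.8q.
Competitive equilibrium: 226 − 0.4q = 76 + 0.8q → q* = 125, p* = 176.
A tax t gives Δq = t/1.2 and wedge t, so DWL = t²/2.4.
t²/2.4 = 2343.75 → t² = 5625 → t = 75.

75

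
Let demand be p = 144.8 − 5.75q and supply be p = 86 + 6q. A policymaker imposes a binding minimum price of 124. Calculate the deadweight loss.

11.30

Competitive equilibrium: 144.8 − 5.75q = 86 + 6q → q* = 5.0043, p* = 116.0255.
At the floor p = 124, quantity demanded = (144.8 − 124)/5.75 = 3.6174.
Sellers' marginal cost at q' = 3.6174: 86 + 6·3.6174 = 107.7044.
Δq = 5.0043 − 3.6174 = 1.3869; wedge = 124 − 107.7044 = 16.2956.
Welfare loss = ½ × 1.3869 × 16.2956 = 11.30.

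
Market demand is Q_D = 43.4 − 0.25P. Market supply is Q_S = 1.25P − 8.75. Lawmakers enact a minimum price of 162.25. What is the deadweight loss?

2437.80

In inverse form: demand P = 173.6 − 4Q, supply P = 7 + 0.8Q.
Competitive equilibrium: 173.6 − 4Q = 7 + 0.8Q → Q* = 34.7083, P* = 34.7667.
At the floor P = 162.25, quantity demanded = (173.6 − 162.25)/4 = 2.8375.
Sellers' marginal cost at Q' = 2.8375: 7 + 0.8·2.8375 = 9.27.
ΔQ = 34.7083 − 2.8375 = 31.8708; wedge = 162.25 − 9.27 = 152.98.
DWL = ½ × 31.8708 × 152.98 = 2437.80.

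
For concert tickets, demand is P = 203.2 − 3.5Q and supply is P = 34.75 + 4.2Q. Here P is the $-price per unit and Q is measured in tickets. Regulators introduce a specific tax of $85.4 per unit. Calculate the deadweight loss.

$473.58

Competitive equilibrium: 203.2 − 3.5Q = 34.75 + 4.2Q → Q* = 21.8766, P* = 126.6318.
With the tax, the buyer price exceeds the seller price by 85.4: (203.2 − 3.5Q) − (34.75 + 4.2Q) = 85.4 → Q' = 10.7857.
ΔQ = 21.8766 − 10.7857 = 11.0909; the wedge equals the tax, 85.4.
The triangle = ½ × 11.0909 × 85.4 = $473.58.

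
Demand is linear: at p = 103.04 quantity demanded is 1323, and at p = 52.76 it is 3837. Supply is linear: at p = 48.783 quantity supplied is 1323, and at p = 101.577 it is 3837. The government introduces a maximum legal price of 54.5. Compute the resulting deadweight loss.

22648.77

Demand slope = (52.76 − 103.04)/(3837 − 1323) = −0.02, so p = 129.5 − 0.02q.
Supply slope = (101.577 − 48.783)/(3837 − 1323) = 0.021, so p = 21 + 0.021q.
Competitive equilibrium: 129.5 − 0.02q = 21 + 0.021q → q* = 2646.341463, p* = 76.573171.
At the ceiling p = 54.5, quantity supplied = (54.5 − 21)/0.021 = 1595.238095.
Willingness to pay at q' = 1595.238095: 129.5 − 0.02·1595.238095 = 97.595238.
Δq = 2646.341463 − 1595.238095 = 1051.103368; wedge = 97.595238 − 54.5 = 43.095238.
Deadweight loss = ½ × 1051.103368 × 43.095238 = 22648.77.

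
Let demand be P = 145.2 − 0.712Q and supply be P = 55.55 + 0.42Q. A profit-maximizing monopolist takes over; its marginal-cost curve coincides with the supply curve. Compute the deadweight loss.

Competitive equilibrium: 145.2 − 0.712Q = 55.55 + 0.42Q → Q* = 79.1961, P* = 88.8124.
Marginal revenue: MR = 145.2 − 1.424Q. Set MR = MC: 145.2 − 1.424Q = 55.55 + 0.42Q → Q_m = 48.6171.
Price P_m = 145.2 − 0.712·48.6171 = 110.5846; MC(Q_m) = 55.55 + 0.42·48.6171 = 75.9692.
Competitive Q* = 79.1961, so ΔQ = 30.579; wedge = 110.5846 − 75.9692 = 34.6154.
The triangle = ½ × 30.579 × 34.6154 = 529.25.

529.25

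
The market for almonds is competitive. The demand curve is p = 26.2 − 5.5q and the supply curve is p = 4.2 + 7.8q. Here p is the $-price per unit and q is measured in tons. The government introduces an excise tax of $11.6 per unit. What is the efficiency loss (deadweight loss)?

Competitive equilibrium: 26.2 − 5.5q = 4.2 + 7.8q → q* = 1.6541, p* = 17.1023.
With the tax, the buyer price exceeds the seller price by 11.6: (26.2 − 5.5q) − (4.2 + 7.8q) = 11.6 → q' = 0.782.
Δq = 1.6541 − 0.782 = 0.8721; the wedge equals the tax, 11.6.
DWL = ½ × 0.8721 × 11.6 = $5.06.

$5.06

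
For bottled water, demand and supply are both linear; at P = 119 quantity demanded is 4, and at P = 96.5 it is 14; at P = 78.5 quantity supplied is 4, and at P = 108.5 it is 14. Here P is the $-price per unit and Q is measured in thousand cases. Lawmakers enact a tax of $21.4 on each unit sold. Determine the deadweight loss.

Demand slope = (96.5 − 119)/(14 − 4) = −2.25, so P = 128 − 2.25Q.
Supply slope = (108.5 − 78.5)/(14 − 4) = 3, so P = 66.5 + 3Q.
Competitive equilibrium: 128 − 2.25Q = 66.5 + 3Q → Q* = 11.7143, P* = 101.6429.
With the tax, the buyer price exceeds the seller price by 21.4: (128 − 2.25Q) − (66.5 + 3Q) = 21.4 → Q' = 7.6381.
ΔQ = 11.7143 − 7.6381 = 4.0762; the wedge equals the tax, 21.4.
DWL = ½ × 4.0762 × 21.4 = $43.62 thousand.

$43.62 thousand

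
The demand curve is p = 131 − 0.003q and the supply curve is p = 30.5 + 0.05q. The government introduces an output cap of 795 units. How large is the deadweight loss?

Competitive equilibrium: 131 − 0.003q = 30.5 + 0.05q → q* = 1896.2264, p* = 125.3113.
At q = 795: demand price = 131 − 0.003·795 = 128.615; supply price = 30.5 + 0.05·795 = 70.25.
Δq = 1896.2264 − 795 = 1101.2264; wedge = 128.615 − 70.25 = 58.365.
Welfare loss = ½ × 1101.2264 × 58.365 = 32136.54.

32136.54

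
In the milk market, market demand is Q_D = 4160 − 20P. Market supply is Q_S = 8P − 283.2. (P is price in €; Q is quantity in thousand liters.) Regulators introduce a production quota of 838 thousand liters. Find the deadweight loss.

€1924.01 thousand

In inverse form: demand P = 208 − 0.05Q, supply P = 35.4 + 0.125Q.
Competitive equilibrium: 208 − 0.05Q = 35.4 + 0.125Q → Q* = 986.2857, P* = 158.6857.
At Q = 838: demand price = 208 − 0.05·838 = 166.1; supply price = 35.4 + 0.125·838 = 140.15.
ΔQ = 986.2857 − 838 = 148.2857; wedge = 166.1 − 140.15 = 25.95.
Welfare loss = ½ × 148.2857 × 25.95 = €1924.01 thousand.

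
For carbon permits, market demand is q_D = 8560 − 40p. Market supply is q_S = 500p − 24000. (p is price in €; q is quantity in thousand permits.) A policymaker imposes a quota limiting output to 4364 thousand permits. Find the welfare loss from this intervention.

€42972.99 thousand

In inverse form: demand p = 214 − 0.025q, supply p = 48 + 0.002q.
Competitive equilibrium: 214 − 0.025q = 48 + 0.002q → q* = 6148.1481, p* = 60.2963.
At q = 4364: demand price = 214 − 0.025·4364 = 104.9; supply price = 48 + 0.002·4364 = 56.728.
Δq = 6148.1481 − 4364 = 1784.1481; wedge = 104.9 − 56.728 = 48.172.
Welfare loss = ½ × 1784.1481 × 48.172 = €42972.99 thousand.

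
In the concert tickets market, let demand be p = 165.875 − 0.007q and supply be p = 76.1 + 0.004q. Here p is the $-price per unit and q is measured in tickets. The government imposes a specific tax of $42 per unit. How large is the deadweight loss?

Competitive equilibrium: 165.875 − 0.007q = 76.1 + 0.004q → q* = 8161.3636, p* = 108.7455.
With the tax, the buyer price exceeds the seller price by 42: (165.875 − 0.007q) − (76.1 + 0.004q) = 42 → q' = 4343.1818.
Δq = 8161.3636 − 4343.1818 = 3818.1818; the wedge equals the tax, 42.
Welfare loss = ½ × 3818.1818 × 42 = $80181.82.

$80181.82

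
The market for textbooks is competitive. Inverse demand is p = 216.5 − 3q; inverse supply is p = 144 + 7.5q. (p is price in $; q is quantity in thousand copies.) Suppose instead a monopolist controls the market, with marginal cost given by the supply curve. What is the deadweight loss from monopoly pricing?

Competitive equilibrium: 216.5 − 3q = 144 + 7.5q → q* = 6.9048, p* = 195.7857.
Marginal revenue: MR = 216.5 − 6q. Set MR = MC: 216.5 − 6q = 144 + 7.5q → q_m = 5.3704.
Price p_m = 216.5 − 3·5.3704 = 200.3888; MC(q_m) = 144 + 7.5·5.3704 = 184.278.
Competitive q* = 6.9048, so Δq = 1.5344; wedge = 200.3888 − 184.278 = 16.1108.
DWL = ½ × 1.5344 × 16.1108 = $12.36 thousand.

$12.36 thousand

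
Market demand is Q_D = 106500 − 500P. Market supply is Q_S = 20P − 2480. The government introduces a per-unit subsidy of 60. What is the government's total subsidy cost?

In inverse form: demand P = 213 − 0.002Q, supply P = 124 + 0.05Q.
Competitive equilibrium: 213 − 0.002Q = 124 + 0.05Q → Q* = 1711.5385, P* = 209.5769.
The subsidy lowers effective supply by 60: P = 64 + 0.05Q.
New quantity: 213 − 0.002Q = 64 + 0.05Q → Q' = 2865.3846.
Total subsidy cost = 60 × 2865.3846 = 171923.08.

171923.08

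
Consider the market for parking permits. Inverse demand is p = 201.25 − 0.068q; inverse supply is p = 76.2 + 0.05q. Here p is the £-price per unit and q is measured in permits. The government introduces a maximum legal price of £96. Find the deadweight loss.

£25992.95

Competitive equilibrium: 201.25 − 0.068q = 76.2 + 0.05q → q* = 1059.7458, p* = 129.1873.
At the ceiling p = 96, quantity supplied = (96 − 76.2)/0.05 = 396.
Willingness to pay at q' = 396: 201.25 − 0.068·396 = 174.322.
Δq = 1059.7458 − 396 = 663.7458; wedge = 174.322 − 96 = 78.322.
Deadweight loss = ½ × 663.7458 × 78.322 = £25992.95.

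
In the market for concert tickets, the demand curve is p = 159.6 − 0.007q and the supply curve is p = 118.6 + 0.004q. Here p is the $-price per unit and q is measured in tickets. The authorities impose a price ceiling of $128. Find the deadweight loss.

$10432.84

Competitive equilibrium: 159.6 − 0.007q = 118.6 + 0.004q → q* = 3727.2727, p* = 133.5091.
At the ceiling p = 128, quantity supplied = (128 − 118.6)/0.004 = 2350.
Willingness to pay at q' = 2350: 159.6 − 0.007·2350 = 143.15.
Δq = 3727.2727 − 2350 = 1377.2727; wedge = 143.15 − 128 = 15.15.
Welfare loss = ½ × 1377.2727 × 15.15 = $10432.84.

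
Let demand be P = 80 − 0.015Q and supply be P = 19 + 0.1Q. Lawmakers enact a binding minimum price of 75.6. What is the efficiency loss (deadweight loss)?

Competitive equilibrium: 80 − 0.015Q = 19 + 0.1Q → Q* = 530.43478, P* = 72.04348.
At the floor P = 75.6, quantity demanded = (80 − 75.6)/0.015 = 293.33333.
Sellers' marginal cost at Q' = 293.33333: 19 + 0.1·293.33333 = 48.33333.
ΔQ = 530.43478 − 293.33333 = 237.10145; wedge = 75.6 − 48.33333 = 27.26667.
DWL = ½ × 237.10145 × 27.26667 = 3232.48.

3232.48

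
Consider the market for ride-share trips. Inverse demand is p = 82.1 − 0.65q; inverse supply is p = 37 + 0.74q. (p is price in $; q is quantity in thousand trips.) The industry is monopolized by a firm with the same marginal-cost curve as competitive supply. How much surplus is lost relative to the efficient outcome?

$74.28 thousand

Competitive equilibrium: 82.1 − 0.65q = 37 + 0.74q → q* = 32.446, p* = 61.0101.
Marginal revenue: MR = 82.1 − 1.3q. Set MR = MC: 82.1 − 1.3q = 37 + 0.74q → q_m = 22.1078.
Price p_m = 82.1 − 0.65·22.1078 = 67.7299; MC(q_m) = 37 + 0.74·22.1078 = 53.3598.
Competitive q* = 32.446, so Δq = 10.3382; wedge = 67.7299 − 53.3598 = 14.3701.
Deadweight loss = ½ × 10.3382 × 14.3701 = $74.28 thousand.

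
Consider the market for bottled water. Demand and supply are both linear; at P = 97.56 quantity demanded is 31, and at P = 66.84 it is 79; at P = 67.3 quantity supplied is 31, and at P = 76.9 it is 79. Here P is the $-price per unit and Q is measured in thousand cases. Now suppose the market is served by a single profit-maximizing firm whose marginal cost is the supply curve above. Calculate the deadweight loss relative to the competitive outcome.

Demand slope = (66.84 − 97.56)/(79 − 31) = −0.64, so P = 117.4 − 0.64Q.
Supply slope = (76.9 − 67.3)/(79 − 31) = 0.2, so P = 61.1 + 0.2Q.
Competitive equilibrium: 117.4 − 0.64Q = 61.1 + 0.2Q → Q* = 67.0238, P* = 74.5048.
Marginal revenue: MR = 117.4 − 1.28Q. Set MR = MC: 117.4 − 1.28Q = 61.1 + 0.2Q → Q_m = 38.0405.
Price P_m = 117.4 − 0.64·38.0405 = 93.0541; MC(Q_m) = 61.1 + 0.2·38.0405 = 68.7081.
Competitive Q* = 67.0238, so ΔQ = 28.9833; wedge = 93.0541 − 68.7081 = 24.346.
Welfare loss = ½ × 28.9833 × 24.346 = $352.81 thousand.

$352.81 thousand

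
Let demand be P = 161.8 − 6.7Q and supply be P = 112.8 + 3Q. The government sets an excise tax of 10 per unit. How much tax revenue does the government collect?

40.21

Competitive equilibrium: 161.8 − 6.7Q = 112.8 + 3Q → Q* = 5.0515, P* = 127.9546.
With the tax, the buyer price exceeds the seller price by 10: (161.8 − 6.7Q) − (112.8 + 3Q) = 10 → Q' = 4.0206.
Tax revenue = 10 × 4.0206 = 40.21.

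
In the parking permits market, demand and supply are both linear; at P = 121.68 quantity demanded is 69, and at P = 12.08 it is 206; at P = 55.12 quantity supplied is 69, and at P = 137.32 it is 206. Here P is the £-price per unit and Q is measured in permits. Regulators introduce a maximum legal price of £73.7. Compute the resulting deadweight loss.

Demand slope = (12.08 − 121.68)/(206 − 69) = −0.8, so P = 176.88 − 0.8Q.
Supply slope = (137.32 − 55.12)/(206 − 69) = 0.6, so P = 13.72 + 0.6Q.
Competitive equilibrium: 176.88 − 0.8Q = 13.72 + 0.6Q → Q* = 116.5429, P* = 83.6457.
At the ceiling P = 73.7, quantity supplied = (73.7 − 13.72)/0.6 = 99.9667.
Willingness to pay at Q' = 99.9667: 176.88 − 0.8·99.9667 = 96.9066.
ΔQ = 116.5429 − 99.9667 = 16.5762; wedge = 96.9066 − 73.7 = 23.2066.
The triangle = ½ × 16.5762 × 23.2066 = £192.34.

£192.34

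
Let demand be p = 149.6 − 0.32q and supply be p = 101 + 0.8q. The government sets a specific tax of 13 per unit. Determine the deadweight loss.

Competitive equilibrium: 149.6 − 0.32q = 101 + 0.8q → q* = 43.3929, p* = 135.7143.
With the tax, the buyer price exceeds the seller price by 13: (149.6 − 0.32q) − (101 + 0.8q) = 13 → q' = 31.7857.
Δq = 43.3929 − 31.7857 = 11.6072; the wedge equals the tax, 13.
Deadweight loss = ½ × 11.6072 × 13 = 75.45.

75.45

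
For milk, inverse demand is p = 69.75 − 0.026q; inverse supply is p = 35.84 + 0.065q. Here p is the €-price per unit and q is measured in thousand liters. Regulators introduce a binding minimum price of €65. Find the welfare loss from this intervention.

€1641.60 thousand

Competitive equilibrium: 69.75 − 0.026q = 35.84 + 0.065q → q* = 372.6374, p* = 60.0614.
At the floor p = 65, quantity demanded = (69.75 − 65)/0.026 = 182.6923.
Sellers' marginal cost at q' = 182.6923: 35.84 + 0.065·182.6923 = 47.715.
Δq = 372.6374 − 182.6923 = 189.9451; wedge = 65 − 47.715 = 17.285.
Welfare loss = ½ × 189.9451 × 17.285 = €1641.60 thousand.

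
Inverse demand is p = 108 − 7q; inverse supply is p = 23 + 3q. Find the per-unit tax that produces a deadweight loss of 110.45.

47

Competitive equilibrium: 108 − 7q = 23 + 3q → q* = 8.5, p* = 48.5.
A tax t gives Δq = t/10 and wedge t, so DWL = t²/20.
t²/20 = 110.45 → t² = 2209 → t = 47.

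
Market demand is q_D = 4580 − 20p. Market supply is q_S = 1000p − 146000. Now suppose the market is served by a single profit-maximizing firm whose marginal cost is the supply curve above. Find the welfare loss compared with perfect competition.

In inverse form: demand p = 229 − 0.05q, supply p = 146 + 0.001q.
Competitive equilibrium: 229 − 0.05q = 146 + 0.001q → q* = 1627.45098, p* = 147.62745.
Marginal revenue: MR = 229 − 0.1q. Set MR = MC: 229 − 0.1q = 146 + 0.001q → q_m = 821.78218.
Price p_m = 229 − 0.05·821.78218 = 187.91089; MC(q_m) = 146 + 0.001·821.78218 = 146.82178.
Competitive q* = 1627.45098, so Δq = 805.6688; wedge = 187.91089 − 146.82178 = 41.08911.
The triangle = ½ × 805.6688 × 41.08911 = 16552.11.

16552.11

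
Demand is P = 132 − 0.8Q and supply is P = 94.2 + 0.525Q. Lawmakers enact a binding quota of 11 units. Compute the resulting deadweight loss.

Competitive equilibrium: 132 − 0.8Q = 94.2 + 0.525Q → Q* = 28.5283, P* = 109.1774.
At Q = 11: demand price = 132 − 0.8·11 = 123.2; supply price = 94.2 + 0.525·11 = 99.975.
ΔQ = 28.5283 − 11 = 17.5283; wedge = 123.2 − 99.975 = 23.225.
DWL = ½ × 17.5283 × 23.225 = 203.55.

203.55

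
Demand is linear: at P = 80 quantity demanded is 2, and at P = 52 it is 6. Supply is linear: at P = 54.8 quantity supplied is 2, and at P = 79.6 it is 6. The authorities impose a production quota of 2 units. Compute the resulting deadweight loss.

Demand slope = (52 − 80)/(6 − 2) = −7, so P = 94 − 7Q.
Supply slope = (79.6 − 54.8)/(6 − 2) = 6.2, so P = 42.4 + 6.2Q.
Competitive equilibrium: 94 − 7Q = 42.4 + 6.2Q → Q* = 3.9091, P* = 66.6364.
At Q = 2: demand price = 94 − 7·2 = 80; supply price = 42.4 + 6.2·2 = 54.8.
ΔQ = 3.9091 − 2 = 1.9091; wedge = 80 − 54.8 = 25.2.
Welfare loss = ½ × 1.9091 × 25.2 = 24.05.

24.05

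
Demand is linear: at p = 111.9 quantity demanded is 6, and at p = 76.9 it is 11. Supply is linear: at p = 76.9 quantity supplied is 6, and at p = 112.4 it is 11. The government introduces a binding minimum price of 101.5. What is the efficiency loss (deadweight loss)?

7

Demand slope = (76.9 − 111.9)/(11 − 6) = −7, so p = 153.9 − 7q.
Supply slope = (112.4 − 76.9)/(11 − 6) = 7.1, so p = 34.3 + 7.1q.
Competitive equilibrium: 153.9 − 7q = 34.3 + 7.1q → q* = 8.4823, p* = 94.5241.
At the floor p = 101.5, quantity demanded = (153.9 − 101.5)/7 = 7.4857.
Sellers' marginal cost at q' = 7.4857: 34.3 + 7.1·7.4857 = 87.4485.
Δq = 8.4823 − 7.4857 = 0.9966; wedge = 101.5 − 87.4485 = 14.0515.
The triangle = ½ × 0.9966 × 14.0515 = 7.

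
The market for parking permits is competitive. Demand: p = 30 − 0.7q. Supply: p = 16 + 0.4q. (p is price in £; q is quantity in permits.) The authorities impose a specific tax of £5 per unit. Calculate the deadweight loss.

£11.36

Competitive equilibrium: 30 − 0.7q = 16 + 0.4q → q* = 12.7273, p* = 21.0909.
With the tax, the buyer price exceeds the seller price by 5: (30 − 0.7q) − (16 + 0.4q) = 5 → q' = 8.1818.
Δq = 12.7273 − 8.1818 = 4.5455; the wedge equals the tax, 5.
The triangle = ½ × 4.5455 × 5 = £11.36.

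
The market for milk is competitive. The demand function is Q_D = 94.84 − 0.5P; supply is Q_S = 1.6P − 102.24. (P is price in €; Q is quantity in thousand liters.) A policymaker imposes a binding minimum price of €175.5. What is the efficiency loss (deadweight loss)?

In inverse form: demand P = 189.68 − 2Q, supply P = 63.9 + 0.625Q.
Competitive equilibrium: 189.68 − 2Q = 63.9 + 0.625Q → Q* = 47.9162, P* = 93.8476.
At the floor P = 175.5, quantity demanded = (189.68 − 175.5)/2 = 7.09.
Sellers' marginal cost at Q' = 7.09: 63.9 + 0.625·7.09 = 68.3313.
ΔQ = 47.9162 − 7.09 = 40.8262; wedge = 175.5 − 68.3313 = 107.1687.
DWL = ½ × 40.8262 × 107.1687 = €2187.65 thousand.

€2187.65 thousand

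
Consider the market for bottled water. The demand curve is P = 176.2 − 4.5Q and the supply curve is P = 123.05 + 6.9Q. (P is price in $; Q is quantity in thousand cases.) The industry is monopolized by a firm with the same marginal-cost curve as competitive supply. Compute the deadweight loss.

Competitive equilibrium: 176.2 − 4.5Q = 123.05 + 6.9Q → Q* = 4.6623, P* = 155.2197.
Marginal revenue: MR = 176.2 − 9Q. Set MR = MC: 176.2 − 9Q = 123.05 + 6.9Q → Q_m = 3.3428.
Price P_m = 176.2 − 4.5·3.3428 = 161.1574; MC(Q_m) = 123.05 + 6.9·3.3428 = 146.1153.
Competitive Q* = 4.6623, so ΔQ = 1.3195; wedge = 161.1574 − 146.1153 = 15.0421.
The triangle = ½ × 1.3195 × 15.0421 = $9.92 thousand.

$9.92 thousand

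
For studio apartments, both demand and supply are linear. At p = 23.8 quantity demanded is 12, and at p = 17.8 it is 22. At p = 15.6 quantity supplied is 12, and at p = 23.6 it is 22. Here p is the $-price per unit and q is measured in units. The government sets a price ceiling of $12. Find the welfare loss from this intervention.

$75.09

Demand slope = (17.8 − 23.8)/(22 − 12) = −0.6, so p = 31 − 0.6q.
Supply slope = (23.6 − 15.6)/(22 − 12) = 0.8, so p = 6 + 0.8q.
Competitive equilibrium: 31 − 0.6q = 6 + 0.8q → q* = 17.8571, p* = 20.2857.
At the ceiling p = 12, quantity supplied = (12 − 6)/0.8 = 7.5.
Willingness to pay at q' = 7.5: 31 − 0.6·7.5 = 26.5.
Δq = 17.8571 − 7.5 = 10.3571; wedge = 26.5 − 12 = 14.5.
Deadweight loss = ½ × 10.3571 × 14.5 = $75.09.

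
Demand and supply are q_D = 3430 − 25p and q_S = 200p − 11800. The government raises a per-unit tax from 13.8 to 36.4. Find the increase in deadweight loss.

12605.78

In inverse form: demand p = 137.2 − 0.04q, supply p = 59 + 0.005q.
Competitive equilibrium: 137.2 − 0.04q = 59 + 0.005q → q* = 1737.7778, p* = 67.6889.
For a per-unit tax t: Δq = t/0.045, so DWL = ½·t·(t/0.045) = t²/0.09.
At t = 13.8: DWL = 2116. At t = 36.4: DWL = 14721.778.
Increase = 14721.778 − 2116 = 12605.78.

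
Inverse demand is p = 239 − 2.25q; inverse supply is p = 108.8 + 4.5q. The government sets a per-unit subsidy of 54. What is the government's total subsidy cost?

Competitive equilibrium: 239 − 2.25q = 108.8 + 4.5q → q* = 19.2889, p* = 195.6.
The subsidy lowers effective supply by 54: p = 54.8 + 4.5q.
New quantity: 239 − 2.25q = 54.8 + 4.5q → q' = 27.2889.
Total subsidy cost = 54 × 27.2889 = 1473.60.

1473.60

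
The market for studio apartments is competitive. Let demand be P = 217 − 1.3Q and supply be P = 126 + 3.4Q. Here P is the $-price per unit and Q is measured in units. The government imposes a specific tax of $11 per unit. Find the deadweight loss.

Competitive equilibrium: 217 − 1.3Q = 126 + 3.4Q → Q* = 19.3617, P* = 191.8298.
With the tax, the buyer price exceeds the seller price by 11: (217 − 1.3Q) − (126 + 3.4Q) = 11 → Q' = 17.0213.
ΔQ = 19.3617 − 17.0213 = 2.3404; the wedge equals the tax, 11.
Welfare loss = ½ × 2.3404 × 11 = $12.87.

$12.87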